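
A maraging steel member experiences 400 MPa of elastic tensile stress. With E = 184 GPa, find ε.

2.17×10⁻³

ε = σ/E = 400 / 184000 = 2.17×10⁻³.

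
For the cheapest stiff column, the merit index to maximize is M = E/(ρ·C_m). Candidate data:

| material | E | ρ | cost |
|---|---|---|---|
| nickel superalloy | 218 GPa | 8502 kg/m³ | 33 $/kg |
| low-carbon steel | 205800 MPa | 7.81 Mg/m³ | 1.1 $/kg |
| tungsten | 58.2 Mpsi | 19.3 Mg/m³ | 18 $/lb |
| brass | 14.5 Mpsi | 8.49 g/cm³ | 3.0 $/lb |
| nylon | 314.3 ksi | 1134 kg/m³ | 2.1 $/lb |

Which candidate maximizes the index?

Putting every candidate on a common basis:
  nickel superalloy: E = 218.0 GPa, ρ = 8502 kg/m³, cost = 33.00 $/kg
  low-carbon steel: E = 205.8 GPa, ρ = 7810 kg/m³, cost = 1.100 $/kg
  tungsten: E = 401.3 GPa, ρ = 19300 kg/m³, cost = 39.68 $/kg
  brass: E = 99.97 GPa, ρ = 8490 kg/m³, cost = 6.614 $/kg
  nylon: E = 2.167 GPa, ρ = 1134 kg/m³, cost = 4.630 $/kg
  low-carbon steel: M = 24.0 MN·m per $
  brass: M = 1.78 MN·m per $
  nickel superalloy: M = 0.777 MN·m per $
  tungsten: M = 0.524 MN·m per $
  nylon: M = 0.413 MN·m per $
Low-carbon steel has the largest M.

low-carbon steel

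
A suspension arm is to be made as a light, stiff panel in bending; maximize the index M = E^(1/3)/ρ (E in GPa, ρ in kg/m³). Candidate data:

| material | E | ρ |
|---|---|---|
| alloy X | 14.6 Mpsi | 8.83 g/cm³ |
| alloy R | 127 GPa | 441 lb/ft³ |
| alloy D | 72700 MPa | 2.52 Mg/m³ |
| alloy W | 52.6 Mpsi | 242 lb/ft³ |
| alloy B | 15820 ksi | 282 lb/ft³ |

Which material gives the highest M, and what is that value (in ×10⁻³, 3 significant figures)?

Putting every candidate on a common basis:
  alloy X: E = 100.7 GPa, ρ = 8830 kg/m³
  alloy R: E = 127.0 GPa, ρ = 7064 kg/m³
  alloy D: E = 72.70 GPa, ρ = 2520 kg/m³
  alloy W: E = 362.7 GPa, ρ = 3876 kg/m³
  alloy B: E = 109.1 GPa, ρ = 4517 kg/m³
  alloy W: M = 1.84×10⁻³
  alloy D: M = 1.66×10⁻³
  alloy B: M = 1.06×10⁻³
  alloy R: M = 0.712×10⁻³
  alloy X: M = 0.527×10⁻³
Alloy W ranks first.

alloy W, M = 1.84×10⁻³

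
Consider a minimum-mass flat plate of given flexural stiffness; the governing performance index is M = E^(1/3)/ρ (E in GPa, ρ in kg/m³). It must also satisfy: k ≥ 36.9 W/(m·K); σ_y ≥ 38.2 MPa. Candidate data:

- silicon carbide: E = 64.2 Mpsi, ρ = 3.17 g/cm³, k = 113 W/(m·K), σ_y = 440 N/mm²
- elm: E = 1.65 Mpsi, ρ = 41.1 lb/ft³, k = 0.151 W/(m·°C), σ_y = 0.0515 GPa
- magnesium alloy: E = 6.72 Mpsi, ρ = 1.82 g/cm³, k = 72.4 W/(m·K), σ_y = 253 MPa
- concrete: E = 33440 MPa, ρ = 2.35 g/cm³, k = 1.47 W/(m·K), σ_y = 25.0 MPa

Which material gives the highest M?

silicon carbide

Screen on constraints: k ≥ 36.9 W/(m·K); σ_y ≥ 38.2 MPa. Survivors: silicon carbide, magnesium alloy.
Putting every candidate on a common basis:
  silicon carbide: E = 442.6 GPa, ρ = 3170 kg/m³
  magnesium alloy: E = 46.33 GPa, ρ = 1820 kg/m³
  silicon carbide: M = 2.40×10⁻³
  magnesium alloy: M = 1.97×10⁻³
Highest index: silicon carbide.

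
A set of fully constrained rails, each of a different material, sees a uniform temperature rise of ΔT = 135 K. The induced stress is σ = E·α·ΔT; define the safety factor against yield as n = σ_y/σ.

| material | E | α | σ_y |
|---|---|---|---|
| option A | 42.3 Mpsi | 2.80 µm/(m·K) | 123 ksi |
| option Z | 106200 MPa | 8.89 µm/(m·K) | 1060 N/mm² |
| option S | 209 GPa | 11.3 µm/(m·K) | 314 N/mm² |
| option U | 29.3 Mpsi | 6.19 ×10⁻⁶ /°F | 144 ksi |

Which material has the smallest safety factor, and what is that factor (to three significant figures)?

option S, n = 0.985

In consistent units (E in GPa, α in ×10⁻⁶/K, σ_y in MPa):
  option A: E = 291.6, α = 2.80, σ_y = 848.1 → σ = 110 MPa, n = 7.69
  option Z: E = 106.2, α = 8.89, σ_y = 1060 → σ = 127 MPa, n = 8.32
  option S: E = 209.0, α = 11.3, σ_y = 314.0 → σ = 319 MPa, n = 0.985
  option U: E = 202.0, α = 11.1, σ_y = 992.8 → σ = 304 MPa, n = 3.27
Option S has the lowest safety factor, n = 0.985.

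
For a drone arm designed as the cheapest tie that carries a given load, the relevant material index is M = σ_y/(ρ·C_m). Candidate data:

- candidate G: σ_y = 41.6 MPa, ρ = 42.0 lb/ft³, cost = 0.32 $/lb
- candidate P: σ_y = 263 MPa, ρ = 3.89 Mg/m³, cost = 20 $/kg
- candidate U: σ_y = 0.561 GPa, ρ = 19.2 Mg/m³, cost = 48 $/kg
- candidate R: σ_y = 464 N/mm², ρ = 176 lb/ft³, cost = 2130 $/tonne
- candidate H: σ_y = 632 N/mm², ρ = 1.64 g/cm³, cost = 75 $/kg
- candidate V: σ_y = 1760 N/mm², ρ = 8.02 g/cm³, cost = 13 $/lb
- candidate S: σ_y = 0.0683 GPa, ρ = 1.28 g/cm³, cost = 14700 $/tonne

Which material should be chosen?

After converting to SI:
  candidate G: σ_y = 41.60 MPa, ρ = 672.8 kg/m³, cost = 0.7055 $/kg
  candidate P: σ_y = 263.0 MPa, ρ = 3890 kg/m³, cost = 20.00 $/kg
  candidate U: σ_y = 561.0 MPa, ρ = 19200 kg/m³, cost = 48.00 $/kg
  candidate R: σ_y = 464.0 MPa, ρ = 2819 kg/m³, cost = 2.130 $/kg
  candidate H: σ_y = 632.0 MPa, ρ = 1640 kg/m³, cost = 75.00 $/kg
  candidate V: σ_y = 1760 MPa, ρ = 8020 kg/m³, cost = 28.66 $/kg
  candidate S: σ_y = 68.30 MPa, ρ = 1280 kg/m³, cost = 14.70 $/kg
  candidate G: M = 87.6 kN·m per $
  candidate R: M = 77.3 kN·m per $
  candidate V: M = 7.66 kN·m per $
  candidate H: M = 5.14 kN·m per $
  candidate S: M = 3.63 kN·m per $
  candidate P: M = 3.38 kN·m per $
  candidate U: M = 0.609 kN·m per $
The maximum is for candidate G.

candidate G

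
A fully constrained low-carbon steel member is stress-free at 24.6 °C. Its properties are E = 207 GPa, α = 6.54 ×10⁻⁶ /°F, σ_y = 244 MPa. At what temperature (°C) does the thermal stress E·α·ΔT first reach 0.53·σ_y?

α = 6.54×10⁻⁶/°F × 9/5 = 11.8×10⁻⁶/K.
E·α·ΔT = 129.3 MPa ⇒ ΔT = 129.3 / (207.0×10³ × 11.8×10⁻⁶) = 53.07 K.
T = 24.6 + 53.07 = 77.67 °C.

77.7 °C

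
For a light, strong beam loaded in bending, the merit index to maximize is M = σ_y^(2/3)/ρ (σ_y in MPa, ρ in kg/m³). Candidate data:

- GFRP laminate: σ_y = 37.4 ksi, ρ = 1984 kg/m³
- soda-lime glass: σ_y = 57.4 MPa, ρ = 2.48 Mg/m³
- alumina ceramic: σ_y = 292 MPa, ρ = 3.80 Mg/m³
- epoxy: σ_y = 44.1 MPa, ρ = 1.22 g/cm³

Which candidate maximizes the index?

GFRP laminate

Convert each candidate to consistent units, then evaluate M:
  GFRP laminate: σ_y = 257.9 MPa, ρ = 1984 kg/m³
  soda-lime glass: σ_y = 57.40 MPa, ρ = 2480 kg/m³
  alumina ceramic: σ_y = 292.0 MPa, ρ = 3800 kg/m³
  epoxy: σ_y = 44.10 MPa, ρ = 1220 kg/m³
  GFRP laminate: M = 20.4×10⁻³
  alumina ceramic: M = 11.6×10⁻³
  epoxy: M = 10.2×10⁻³
  soda-lime glass: M = 6.00×10⁻³
Highest index: GFRP laminate.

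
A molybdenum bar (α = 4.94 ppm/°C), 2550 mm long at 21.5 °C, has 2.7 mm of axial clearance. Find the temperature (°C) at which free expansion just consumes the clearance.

α·L₀·ΔT = 2.7 mm ⇒ ΔT = 2.7 / (4.94×10⁻⁶ × 2550.0) = 214.3 K.
T = 21.5 + 214.3 = 235.8 °C.

236 °C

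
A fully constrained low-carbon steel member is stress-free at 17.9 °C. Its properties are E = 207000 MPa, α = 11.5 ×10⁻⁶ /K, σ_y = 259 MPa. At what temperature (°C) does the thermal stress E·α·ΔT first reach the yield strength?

127 °C

E = 207000 MPa = 207.0 GPa.
E·α·ΔT = 259.0 MPa ⇒ ΔT = 259.0 / (207.0×10³ × 11.5×10⁻⁶) = 108.8 K.
T = 17.9 + 108.8 = 126.7 °C.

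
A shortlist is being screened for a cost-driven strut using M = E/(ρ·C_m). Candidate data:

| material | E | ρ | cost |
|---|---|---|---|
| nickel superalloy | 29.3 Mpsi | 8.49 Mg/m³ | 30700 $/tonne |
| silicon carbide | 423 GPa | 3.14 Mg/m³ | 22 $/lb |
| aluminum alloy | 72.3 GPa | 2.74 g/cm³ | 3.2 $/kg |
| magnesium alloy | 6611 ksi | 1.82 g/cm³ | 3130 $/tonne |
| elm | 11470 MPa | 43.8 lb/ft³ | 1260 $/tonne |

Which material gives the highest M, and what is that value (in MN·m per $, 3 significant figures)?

In SI units:
  nickel superalloy: E = 202.0 GPa, ρ = 8490 kg/m³, cost = 30.70 $/kg
  silicon carbide: E = 423.0 GPa, ρ = 3140 kg/m³, cost = 48.50 $/kg
  aluminum alloy: E = 72.30 GPa, ρ = 2740 kg/m³, cost = 3.200 $/kg
  magnesium alloy: E = 45.58 GPa, ρ = 1820 kg/m³, cost = 3.130 $/kg
  elm: E = 11.47 GPa, ρ = 701.6 kg/m³, cost = 1.260 $/kg
  elm: M = 13.0 MN·m per $
  aluminum alloy: M = 8.25 MN·m per $
  magnesium alloy: M = 8.00 MN·m per $
  silicon carbide: M = 2.78 MN·m per $
  nickel superalloy: M = 0.775 MN·m per $
Elm ranks first.

elm, M = 13.0 MN·m per $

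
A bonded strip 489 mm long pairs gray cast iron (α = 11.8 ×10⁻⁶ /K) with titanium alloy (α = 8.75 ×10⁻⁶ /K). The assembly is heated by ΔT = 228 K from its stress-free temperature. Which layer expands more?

α(gray cast iron) = 11.8×10⁻⁶/K vs α(titanium alloy) = 8.75×10⁻⁶/K.
Higher α expands more for the same ΔT: gray cast iron.

gray cast iron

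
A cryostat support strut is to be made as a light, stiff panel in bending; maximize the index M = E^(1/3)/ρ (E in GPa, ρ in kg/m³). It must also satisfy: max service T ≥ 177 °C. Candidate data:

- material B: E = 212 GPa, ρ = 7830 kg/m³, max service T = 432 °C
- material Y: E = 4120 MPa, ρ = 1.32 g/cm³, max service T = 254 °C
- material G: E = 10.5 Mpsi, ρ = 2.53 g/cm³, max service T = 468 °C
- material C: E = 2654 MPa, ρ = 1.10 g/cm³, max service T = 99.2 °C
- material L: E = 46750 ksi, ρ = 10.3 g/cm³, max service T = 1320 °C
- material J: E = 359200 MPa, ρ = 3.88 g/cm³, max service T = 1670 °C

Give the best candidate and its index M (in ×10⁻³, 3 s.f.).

Screen on constraints: max service T ≥ 177 °C. Survivors: material B, material Y, material G, material L, material J.
Normalizing units and computing the index:
  material B: E = 212.0 GPa, ρ = 7830 kg/m³
  material Y: E = 4.120 GPa, ρ = 1320 kg/m³
  material G: E = 72.39 GPa, ρ = 2530 kg/m³
  material L: E = 322.3 GPa, ρ = 10300 kg/m³
  material J: E = 359.2 GPa, ρ = 3880 kg/m³
  material J: M = 1.83×10⁻³
  material G: M = 1.65×10⁻³
  material Y: M = 1.21×10⁻³
  material B: M = 0.762×10⁻³
  material L: M = 0.666×10⁻³
Material J has the largest M.

material J, M = 1.83×10⁻³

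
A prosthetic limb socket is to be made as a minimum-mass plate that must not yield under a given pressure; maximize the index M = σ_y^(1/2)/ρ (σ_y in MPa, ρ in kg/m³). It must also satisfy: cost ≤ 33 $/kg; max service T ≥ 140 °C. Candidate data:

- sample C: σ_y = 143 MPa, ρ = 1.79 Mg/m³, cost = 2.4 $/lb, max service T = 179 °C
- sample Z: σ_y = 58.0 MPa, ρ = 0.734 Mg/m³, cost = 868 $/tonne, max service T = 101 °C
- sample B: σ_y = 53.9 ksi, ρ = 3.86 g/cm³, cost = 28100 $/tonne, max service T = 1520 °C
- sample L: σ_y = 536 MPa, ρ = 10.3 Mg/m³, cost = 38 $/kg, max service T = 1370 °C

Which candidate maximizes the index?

Screen on constraints: cost ≤ 33 $/kg; max service T ≥ 140 °C. Survivors: sample C, sample B.
Normalizing units and computing the index:
  sample C: σ_y = 143.0 MPa, ρ = 1790 kg/m³
  sample B: σ_y = 371.6 MPa, ρ = 3860 kg/m³
  sample C: M = 6.68×10⁻³
  sample B: M = 4.99×10⁻³
Sample C ranks first.

sample C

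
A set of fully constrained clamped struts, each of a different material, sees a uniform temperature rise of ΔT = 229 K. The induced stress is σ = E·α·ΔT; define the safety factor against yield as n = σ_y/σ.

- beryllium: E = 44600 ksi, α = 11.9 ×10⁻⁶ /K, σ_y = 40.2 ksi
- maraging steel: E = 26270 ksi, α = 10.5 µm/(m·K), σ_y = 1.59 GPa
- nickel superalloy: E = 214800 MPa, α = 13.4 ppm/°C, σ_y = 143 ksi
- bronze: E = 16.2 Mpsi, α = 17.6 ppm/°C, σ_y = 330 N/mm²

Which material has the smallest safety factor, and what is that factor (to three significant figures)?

beryllium, n = 0.331

Converting E to GPa, α to ×10⁻⁶/K, σ_y to MPa, then σ and n for each:
  beryllium: E = 307.5, α = 11.9, σ_y = 277.2 → σ = 838 MPa, n = 0.331
  maraging steel: E = 181.1, α = 10.5, σ_y = 1590 → σ = 436 MPa, n = 3.65
  nickel superalloy: E = 214.8, α = 13.4, σ_y = 986.0 → σ = 659 MPa, n = 1.50
  bronze: E = 111.7, α = 17.6, σ_y = 330.0 → σ = 450 MPa, n = 0.733
The minimum is beryllium at n = 0.331.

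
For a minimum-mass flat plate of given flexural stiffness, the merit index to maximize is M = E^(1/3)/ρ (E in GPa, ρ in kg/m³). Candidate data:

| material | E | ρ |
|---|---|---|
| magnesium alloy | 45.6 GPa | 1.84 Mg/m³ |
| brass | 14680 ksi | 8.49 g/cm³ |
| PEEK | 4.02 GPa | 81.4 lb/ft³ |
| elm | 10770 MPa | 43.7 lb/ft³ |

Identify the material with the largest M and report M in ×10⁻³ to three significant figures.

elm, M = 3.15×10⁻³

After converting to SI:
  magnesium alloy: E = 45.60 GPa, ρ = 1840 kg/m³
  brass: E = 101.2 GPa, ρ = 8490 kg/m³
  PEEK: E = 4.020 GPa, ρ = 1304 kg/m³
  elm: E = 10.77 GPa, ρ = 700.0 kg/m³
  elm: M = 3.15×10⁻³
  magnesium alloy: M = 1.94×10⁻³
  PEEK: M = 1.22×10⁻³
  brass: M = 0.549×10⁻³
Elm has the largest M.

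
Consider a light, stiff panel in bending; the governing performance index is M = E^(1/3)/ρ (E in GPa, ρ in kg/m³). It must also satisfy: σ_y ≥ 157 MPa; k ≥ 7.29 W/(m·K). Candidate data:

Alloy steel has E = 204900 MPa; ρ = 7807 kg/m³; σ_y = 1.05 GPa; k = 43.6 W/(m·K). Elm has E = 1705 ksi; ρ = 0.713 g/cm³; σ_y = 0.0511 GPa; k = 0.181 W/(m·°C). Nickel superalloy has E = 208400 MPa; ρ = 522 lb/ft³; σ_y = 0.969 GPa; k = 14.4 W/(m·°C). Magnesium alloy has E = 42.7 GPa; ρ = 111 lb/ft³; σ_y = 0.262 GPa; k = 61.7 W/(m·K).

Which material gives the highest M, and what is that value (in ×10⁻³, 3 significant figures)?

magnesium alloy, M = 1.97×10⁻³

Screen on constraints: σ_y ≥ 157 MPa; k ≥ 7.29 W/(m·K). Survivors: alloy steel, nickel superalloy, magnesium alloy.
After converting to SI:
  alloy steel: E = 204.9 GPa, ρ = 7807 kg/m³
  nickel superalloy: E = 208.4 GPa, ρ = 8362 kg/m³
  magnesium alloy: E = 42.70 GPa, ρ = 1778 kg/m³
  magnesium alloy: M = 1.97×10⁻³
  alloy steel: M = 0.755×10⁻³
  nickel superalloy: M = 0.709×10⁻³
Magnesium alloy has the largest M.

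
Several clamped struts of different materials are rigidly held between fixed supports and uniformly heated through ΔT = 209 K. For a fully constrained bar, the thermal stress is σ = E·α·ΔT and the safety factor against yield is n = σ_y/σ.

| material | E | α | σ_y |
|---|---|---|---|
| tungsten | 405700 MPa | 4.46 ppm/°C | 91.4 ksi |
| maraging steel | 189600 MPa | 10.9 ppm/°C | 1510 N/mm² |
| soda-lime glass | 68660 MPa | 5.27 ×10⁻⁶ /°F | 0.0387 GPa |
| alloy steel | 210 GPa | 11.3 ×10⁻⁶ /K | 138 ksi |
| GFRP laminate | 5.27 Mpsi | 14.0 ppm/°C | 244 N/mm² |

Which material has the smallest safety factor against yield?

Converting E to GPa, α to ×10⁻⁶/K, σ_y to MPa, then σ and n for each:
  tungsten: E = 405.7, α = 4.46, σ_y = 630.2 → σ = 378 MPa, n = 1.67
  maraging steel: E = 189.6, α = 10.9, σ_y = 1510 → σ = 432 MPa, n = 3.50
  soda-lime glass: E = 68.66, α = 9.49, σ_y = 38.70 → σ = 136 MPa, n = 0.284
  alloy steel: E = 210.0, α = 11.3, σ_y = 951.5 → σ = 496 MPa, n = 1.92
  GFRP laminate: E = 36.34, α = 14.0, σ_y = 244.0 → σ = 106 MPa, n = 2.30
Soda-lime glass has the lowest safety factor, n = 0.284.

soda-lime glass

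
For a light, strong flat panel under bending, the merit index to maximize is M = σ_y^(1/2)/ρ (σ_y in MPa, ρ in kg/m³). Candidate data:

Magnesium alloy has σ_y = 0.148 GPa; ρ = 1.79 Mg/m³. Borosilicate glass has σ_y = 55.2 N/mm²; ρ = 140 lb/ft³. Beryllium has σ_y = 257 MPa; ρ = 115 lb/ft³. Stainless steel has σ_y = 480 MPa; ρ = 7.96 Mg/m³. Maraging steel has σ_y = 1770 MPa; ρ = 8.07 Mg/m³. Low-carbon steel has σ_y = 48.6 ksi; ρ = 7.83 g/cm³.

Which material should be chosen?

After converting to SI:
  magnesium alloy: σ_y = 148.0 MPa, ρ = 1790 kg/m³
  borosilicate glass: σ_y = 55.20 MPa, ρ = 2243 kg/m³
  beryllium: σ_y = 257.0 MPa, ρ = 1842 kg/m³
  stainless steel: σ_y = 480.0 MPa, ρ = 7960 kg/m³
  maraging steel: σ_y = 1770 MPa, ρ = 8070 kg/m³
  low-carbon steel: σ_y = 335.1 MPa, ρ = 7830 kg/m³
  beryllium: M = 8.70×10⁻³
  magnesium alloy: M = 6.80×10⁻³
  maraging steel: M = 5.21×10⁻³
  borosilicate glass: M = 3.31×10⁻³
  stainless steel: M = 2.75×10⁻³
  low-carbon steel: M = 2.34×10⁻³
The maximum is for beryllium.

beryllium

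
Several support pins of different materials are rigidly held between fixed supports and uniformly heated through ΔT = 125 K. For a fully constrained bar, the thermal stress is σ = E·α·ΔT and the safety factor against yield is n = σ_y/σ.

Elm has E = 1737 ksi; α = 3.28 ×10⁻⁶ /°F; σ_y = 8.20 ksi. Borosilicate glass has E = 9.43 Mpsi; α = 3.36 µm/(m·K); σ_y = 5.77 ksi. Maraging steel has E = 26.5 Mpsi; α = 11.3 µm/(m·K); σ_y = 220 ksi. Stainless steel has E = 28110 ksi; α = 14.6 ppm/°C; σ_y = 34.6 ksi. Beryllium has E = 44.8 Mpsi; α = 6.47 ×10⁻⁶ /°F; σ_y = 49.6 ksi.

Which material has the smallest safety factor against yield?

With everything in SI (GPa, ×10⁻⁶/K, MPa):
  elm: E = 11.98, α = 5.90, σ_y = 56.54 → σ = 8.84 MPa, n = 6.40
  borosilicate glass: E = 65.02, α = 3.36, σ_y = 39.78 → σ = 27.3 MPa, n = 1.46
  maraging steel: E = 182.7, α = 11.3, σ_y = 1517 → σ = 258 MPa, n = 5.88
  stainless steel: E = 193.8, α = 14.6, σ_y = 238.6 → σ = 354 MPa, n = 0.674
  beryllium: E = 308.9, α = 11.6, σ_y = 342.0 → σ = 450 MPa, n = 0.761
Smallest n: stainless steel with n = 0.674.

stainless steel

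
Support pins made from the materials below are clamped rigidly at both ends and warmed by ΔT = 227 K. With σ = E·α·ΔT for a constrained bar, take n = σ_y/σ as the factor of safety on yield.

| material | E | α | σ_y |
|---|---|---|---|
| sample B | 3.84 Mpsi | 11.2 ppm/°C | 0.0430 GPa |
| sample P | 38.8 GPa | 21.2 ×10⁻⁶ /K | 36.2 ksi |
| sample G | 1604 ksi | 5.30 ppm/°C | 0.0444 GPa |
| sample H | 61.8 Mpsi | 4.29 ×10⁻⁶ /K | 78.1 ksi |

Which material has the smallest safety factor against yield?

sample B

In consistent units (E in GPa, α in ×10⁻⁶/K, σ_y in MPa):
  sample B: E = 26.48, α = 11.2, σ_y = 43.00 → σ = 67.3 MPa, n = 0.639
  sample P: E = 38.80, α = 21.2, σ_y = 249.6 → σ = 187 MPa, n = 1.34
  sample G: E = 11.06, α = 5.30, σ_y = 44.40 → σ = 13.3 MPa, n = 3.34
  sample H: E = 426.1, α = 4.29, σ_y = 538.5 → σ = 415 MPa, n = 1.30
Sample B has the lowest safety factor, n = 0.639.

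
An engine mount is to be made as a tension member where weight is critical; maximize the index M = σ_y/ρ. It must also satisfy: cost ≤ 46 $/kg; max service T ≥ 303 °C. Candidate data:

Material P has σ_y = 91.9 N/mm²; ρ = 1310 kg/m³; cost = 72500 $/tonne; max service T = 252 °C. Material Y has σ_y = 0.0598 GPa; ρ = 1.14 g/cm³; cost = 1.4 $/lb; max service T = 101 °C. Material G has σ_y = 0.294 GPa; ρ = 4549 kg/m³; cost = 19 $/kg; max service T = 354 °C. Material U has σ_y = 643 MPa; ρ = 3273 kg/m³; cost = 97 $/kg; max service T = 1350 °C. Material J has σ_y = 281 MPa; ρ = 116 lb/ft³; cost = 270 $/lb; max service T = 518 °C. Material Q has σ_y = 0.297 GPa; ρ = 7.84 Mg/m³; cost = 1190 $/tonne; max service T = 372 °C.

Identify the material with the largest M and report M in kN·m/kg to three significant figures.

material G, M = 64.6 kN·m/kg

Screen on constraints: cost ≤ 46 $/kg; max service T ≥ 303 °C. Survivors: material G, material Q.
Putting every candidate on a common basis:
  material G: σ_y = 294.0 MPa, ρ = 4549 kg/m³
  material Q: σ_y = 297.0 MPa, ρ = 7840 kg/m³
  material G: M = 64.6 kN·m/kg
  material Q: M = 37.9 kN·m/kg
Highest index: material G.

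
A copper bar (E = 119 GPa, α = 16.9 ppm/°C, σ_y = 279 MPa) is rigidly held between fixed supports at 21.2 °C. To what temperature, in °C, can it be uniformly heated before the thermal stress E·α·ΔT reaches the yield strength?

160 °C

E·α·ΔT = 279.0 MPa ⇒ ΔT = 279.0 / (119.0×10³ × 16.9×10⁻⁶) = 138.7 K.
T = 21.2 + 138.7 = 159.9 °C.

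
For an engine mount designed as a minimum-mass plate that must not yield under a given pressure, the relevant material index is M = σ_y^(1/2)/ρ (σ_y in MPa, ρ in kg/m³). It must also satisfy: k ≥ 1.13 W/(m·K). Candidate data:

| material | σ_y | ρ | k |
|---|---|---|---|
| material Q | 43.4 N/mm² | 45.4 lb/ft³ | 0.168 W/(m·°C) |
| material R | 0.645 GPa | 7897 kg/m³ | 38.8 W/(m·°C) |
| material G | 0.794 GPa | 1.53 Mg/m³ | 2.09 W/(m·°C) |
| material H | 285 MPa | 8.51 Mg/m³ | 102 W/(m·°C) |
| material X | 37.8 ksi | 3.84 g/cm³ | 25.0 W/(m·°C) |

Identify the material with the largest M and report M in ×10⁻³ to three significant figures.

material G, M = 18.4×10⁻³

Screen on constraints: k ≥ 1.13 W/(m·K). Survivors: material R, material G, material H, material X.
Putting every candidate on a common basis:
  material R: σ_y = 645.0 MPa, ρ = 7897 kg/m³
  material G: σ_y = 794.0 MPa, ρ = 1530 kg/m³
  material H: σ_y = 285.0 MPa, ρ = 8510 kg/m³
  material X: σ_y = 260.6 MPa, ρ = 3840 kg/m³
  material G: M = 18.4×10⁻³
  material X: M = 4.20×10⁻³
  material R: M = 3.22×10⁻³
  material H: M = 1.98×10⁻³
Material G ranks first.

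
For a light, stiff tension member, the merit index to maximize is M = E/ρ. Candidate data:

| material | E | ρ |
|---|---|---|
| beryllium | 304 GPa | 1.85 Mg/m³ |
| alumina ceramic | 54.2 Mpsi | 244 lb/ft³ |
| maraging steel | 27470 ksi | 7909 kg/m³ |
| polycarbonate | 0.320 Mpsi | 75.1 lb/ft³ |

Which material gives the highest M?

After converting to SI:
  beryllium: E = 304.0 GPa, ρ = 1850 kg/m³
  alumina ceramic: E = 373.7 GPa, ρ = 3909 kg/m³
  maraging steel: E = 189.4 GPa, ρ = 7909 kg/m³
  polycarbonate: E = 2.206 GPa, ρ = 1203 kg/m³
  beryllium: M = 164 MN·m/kg
  alumina ceramic: M = 95.6 MN·m/kg
  maraging steel: M = 23.9 MN·m/kg
  polycarbonate: M = 1.83 MN·m/kg
Beryllium ranks first.

beryllium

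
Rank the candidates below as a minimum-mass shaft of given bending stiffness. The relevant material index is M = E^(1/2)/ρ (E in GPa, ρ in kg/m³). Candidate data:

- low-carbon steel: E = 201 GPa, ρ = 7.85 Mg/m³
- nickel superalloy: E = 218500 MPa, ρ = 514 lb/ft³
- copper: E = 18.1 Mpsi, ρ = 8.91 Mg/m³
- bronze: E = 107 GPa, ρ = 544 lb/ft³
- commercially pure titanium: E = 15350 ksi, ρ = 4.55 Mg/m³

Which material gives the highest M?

Convert each candidate to consistent units, then evaluate M:
  low-carbon steel: E = 201.0 GPa, ρ = 7850 kg/m³
  nickel superalloy: E = 218.5 GPa, ρ = 8233 kg/m³
  copper: E = 124.8 GPa, ρ = 8910 kg/m³
  bronze: E = 107.0 GPa, ρ = 8714 kg/m³
  commercially pure titanium: E = 105.8 GPa, ρ = 4550 kg/m³
  commercially pure titanium: M = 2.26×10⁻³
  low-carbon steel: M = 1.81×10⁻³
  nickel superalloy: M = 1.80×10⁻³
  copper: M = 1.25×10⁻³
  bronze: M = 1.19×10⁻³
The maximum is for commercially pure titanium.

commercially pure titanium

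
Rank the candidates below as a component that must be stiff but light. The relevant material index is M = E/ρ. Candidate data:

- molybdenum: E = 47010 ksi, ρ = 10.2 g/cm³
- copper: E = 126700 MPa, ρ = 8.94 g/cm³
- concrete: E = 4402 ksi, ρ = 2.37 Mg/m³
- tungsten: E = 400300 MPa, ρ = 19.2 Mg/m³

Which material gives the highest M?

molybdenum

Putting every candidate on a common basis:
  molybdenum: E = 324.1 GPa, ρ = 10200 kg/m³
  copper: E = 126.7 GPa, ρ = 8940 kg/m³
  concrete: E = 30.35 GPa, ρ = 2370 kg/m³
  tungsten: E = 400.3 GPa, ρ = 19200 kg/m³
  molybdenum: M = 31.8 MN·m/kg
  tungsten: M = 20.8 MN·m/kg
  copper: M = 14.2 MN·m/kg
  concrete: M = 12.8 MN·m/kg
Molybdenum has the largest M.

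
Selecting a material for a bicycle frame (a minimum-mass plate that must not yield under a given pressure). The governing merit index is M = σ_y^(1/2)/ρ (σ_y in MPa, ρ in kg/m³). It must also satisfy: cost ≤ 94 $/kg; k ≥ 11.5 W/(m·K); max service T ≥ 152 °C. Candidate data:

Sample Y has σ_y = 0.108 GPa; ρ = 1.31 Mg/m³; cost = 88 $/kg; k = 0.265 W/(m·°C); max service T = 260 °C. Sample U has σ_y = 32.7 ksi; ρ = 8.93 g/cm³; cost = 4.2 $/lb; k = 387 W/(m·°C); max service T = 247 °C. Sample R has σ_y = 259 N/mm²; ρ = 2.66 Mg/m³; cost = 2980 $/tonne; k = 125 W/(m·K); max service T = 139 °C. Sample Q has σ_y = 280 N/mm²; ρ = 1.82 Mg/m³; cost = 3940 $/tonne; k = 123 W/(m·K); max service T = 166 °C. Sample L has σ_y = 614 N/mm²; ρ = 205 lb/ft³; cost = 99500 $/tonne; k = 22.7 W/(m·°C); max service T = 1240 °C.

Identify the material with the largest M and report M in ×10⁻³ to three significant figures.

Screen on constraints: cost ≤ 94 $/kg; k ≥ 11.5 W/(m·K); max service T ≥ 152 °C. Survivors: sample U, sample Q.
After converting to SI:
  sample U: σ_y = 225.5 MPa, ρ = 8930 kg/m³
  sample Q: σ_y = 280.0 MPa, ρ = 1820 kg/m³
  sample Q: M = 9.19×10⁻³
  sample U: M = 1.68×10⁻³
Sample Q ranks first.

sample Q, M = 9.19×10⁻³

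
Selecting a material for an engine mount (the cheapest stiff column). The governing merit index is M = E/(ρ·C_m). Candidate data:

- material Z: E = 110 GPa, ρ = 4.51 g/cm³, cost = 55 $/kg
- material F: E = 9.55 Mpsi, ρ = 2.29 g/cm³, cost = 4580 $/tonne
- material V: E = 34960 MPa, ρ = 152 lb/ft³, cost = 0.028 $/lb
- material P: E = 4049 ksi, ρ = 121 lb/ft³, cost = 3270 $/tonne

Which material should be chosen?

material V

Putting every candidate on a common basis:
  material Z: E = 110.0 GPa, ρ = 4510 kg/m³, cost = 55.00 $/kg
  material F: E = 65.84 GPa, ρ = 2290 kg/m³, cost = 4.580 $/kg
  material V: E = 34.96 GPa, ρ = 2435 kg/m³, cost = 0.06173 $/kg
  material P: E = 27.92 GPa, ρ = 1938 kg/m³, cost = 3.270 $/kg
  material V: M = 233 MN·m per $
  material F: M = 6.28 MN·m per $
  material P: M = 4.40 MN·m per $
  material Z: M = 0.443 MN·m per $
Highest index: material V.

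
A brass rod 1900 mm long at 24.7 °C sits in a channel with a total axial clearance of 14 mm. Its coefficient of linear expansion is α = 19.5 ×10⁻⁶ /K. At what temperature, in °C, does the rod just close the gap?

α·L₀·ΔT = 14.0 mm ⇒ ΔT = 14.0 / (19.5×10⁻⁶ × 1900.0) = 377.9 K.
T = 24.7 + 377.9 = 402.6 °C.

403 °C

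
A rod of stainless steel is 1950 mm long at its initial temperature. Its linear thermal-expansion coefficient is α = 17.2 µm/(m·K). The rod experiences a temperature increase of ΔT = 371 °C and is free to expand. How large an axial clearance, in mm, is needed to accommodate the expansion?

ΔL = α·L₀·ΔT = 17.2×10⁻⁶ × 1950 mm × 371.0 K = 12.4 mm.

12.4 mm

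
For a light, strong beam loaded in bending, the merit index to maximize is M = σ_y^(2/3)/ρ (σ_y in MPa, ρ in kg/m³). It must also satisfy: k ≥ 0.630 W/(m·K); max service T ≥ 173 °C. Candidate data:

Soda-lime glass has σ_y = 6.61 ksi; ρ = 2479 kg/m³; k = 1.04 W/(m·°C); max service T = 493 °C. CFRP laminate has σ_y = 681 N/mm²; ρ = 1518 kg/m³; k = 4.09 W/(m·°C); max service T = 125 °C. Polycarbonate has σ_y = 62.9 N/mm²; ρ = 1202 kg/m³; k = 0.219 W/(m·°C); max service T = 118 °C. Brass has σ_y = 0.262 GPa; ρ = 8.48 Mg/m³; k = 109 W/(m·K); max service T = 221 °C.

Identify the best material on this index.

Screen on constraints: k ≥ 0.630 W/(m·K); max service T ≥ 173 °C. Survivors: soda-lime glass, brass.
Normalizing units and computing the index:
  soda-lime glass: σ_y = 45.57 MPa, ρ = 2479 kg/m³
  brass: σ_y = 262.0 MPa, ρ = 8480 kg/m³
  soda-lime glass: M = 5.15×10⁻³
  brass: M = 4.83×10⁻³
The maximum is for soda-lime glass.

soda-lime glass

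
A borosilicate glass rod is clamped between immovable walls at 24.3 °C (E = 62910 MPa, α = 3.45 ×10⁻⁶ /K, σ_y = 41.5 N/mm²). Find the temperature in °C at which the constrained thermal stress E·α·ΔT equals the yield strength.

216 °C

E = 62910 MPa = 62.91 GPa.
σ_y = 41.5 N/mm² = 41.50 MPa.
E·α·ΔT = 41.50 MPa ⇒ ΔT = 41.50 / (62.91×10³ × 3.45×10⁻⁶) = 191.2 K.
T = 24.3 + 191.2 = 215.5 °C.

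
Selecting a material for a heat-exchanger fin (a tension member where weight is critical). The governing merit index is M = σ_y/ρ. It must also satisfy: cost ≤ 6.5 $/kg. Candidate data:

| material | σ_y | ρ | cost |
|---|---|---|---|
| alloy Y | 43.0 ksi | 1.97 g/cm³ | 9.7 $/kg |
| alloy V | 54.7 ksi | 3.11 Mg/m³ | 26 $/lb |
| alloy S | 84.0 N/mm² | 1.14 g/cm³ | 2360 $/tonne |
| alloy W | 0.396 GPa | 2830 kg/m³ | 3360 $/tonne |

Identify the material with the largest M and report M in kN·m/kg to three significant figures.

Screen on constraints: cost ≤ 6.5 $/kg. Survivors: alloy S, alloy W.
In SI units:
  alloy S: σ_y = 84.00 MPa, ρ = 1140 kg/m³
  alloy W: σ_y = 396.0 MPa, ρ = 2830 kg/m³
  alloy W: M = 140 kN·m/kg
  alloy S: M = 73.7 kN·m/kg
Highest index: alloy W.

alloy W, M = 140 kN·m/kg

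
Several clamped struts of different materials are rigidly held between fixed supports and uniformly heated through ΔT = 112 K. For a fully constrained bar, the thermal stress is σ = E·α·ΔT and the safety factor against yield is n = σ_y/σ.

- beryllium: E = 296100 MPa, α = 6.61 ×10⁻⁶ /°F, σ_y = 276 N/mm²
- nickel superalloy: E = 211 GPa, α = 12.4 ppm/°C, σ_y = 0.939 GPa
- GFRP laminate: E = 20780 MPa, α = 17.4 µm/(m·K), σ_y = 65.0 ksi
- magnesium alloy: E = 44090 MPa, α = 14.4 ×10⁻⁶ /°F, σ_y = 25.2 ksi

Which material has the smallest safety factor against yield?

Converting E to GPa, α to ×10⁻⁶/K, σ_y to MPa, then σ and n for each:
  beryllium: E = 296.1, α = 11.9, σ_y = 276.0 → σ = 395 MPa, n = 0.699
  nickel superalloy: E = 211.0, α = 12.4, σ_y = 939.0 → σ = 293 MPa, n = 3.20
  GFRP laminate: E = 20.78, α = 17.4, σ_y = 448.2 → σ = 40.5 MPa, n = 11.1
  magnesium alloy: E = 44.09, α = 25.9, σ_y = 173.7 → σ = 128 MPa, n = 1.36
The minimum is beryllium at n = 0.699.

beryllium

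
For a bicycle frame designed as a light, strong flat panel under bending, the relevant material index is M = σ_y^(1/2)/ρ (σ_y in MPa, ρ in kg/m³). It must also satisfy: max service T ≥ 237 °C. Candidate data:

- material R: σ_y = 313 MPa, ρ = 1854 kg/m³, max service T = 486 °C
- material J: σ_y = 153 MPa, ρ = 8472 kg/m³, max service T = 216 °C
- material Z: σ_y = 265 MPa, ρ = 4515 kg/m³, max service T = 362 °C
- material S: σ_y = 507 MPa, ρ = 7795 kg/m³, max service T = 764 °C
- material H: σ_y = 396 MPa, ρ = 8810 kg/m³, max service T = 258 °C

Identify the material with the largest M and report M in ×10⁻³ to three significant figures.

material R, M = 9.54×10⁻³

Screen on constraints: max service T ≥ 237 °C. Survivors: material R, material Z, material S, material H.
Computing M directly (units already consistent):
  material R: M = 9.54×10⁻³
  material Z: M = 3.61×10⁻³
  material S: M = 2.89×10⁻³
  material H: M = 2.26×10⁻³
Highest index: material R.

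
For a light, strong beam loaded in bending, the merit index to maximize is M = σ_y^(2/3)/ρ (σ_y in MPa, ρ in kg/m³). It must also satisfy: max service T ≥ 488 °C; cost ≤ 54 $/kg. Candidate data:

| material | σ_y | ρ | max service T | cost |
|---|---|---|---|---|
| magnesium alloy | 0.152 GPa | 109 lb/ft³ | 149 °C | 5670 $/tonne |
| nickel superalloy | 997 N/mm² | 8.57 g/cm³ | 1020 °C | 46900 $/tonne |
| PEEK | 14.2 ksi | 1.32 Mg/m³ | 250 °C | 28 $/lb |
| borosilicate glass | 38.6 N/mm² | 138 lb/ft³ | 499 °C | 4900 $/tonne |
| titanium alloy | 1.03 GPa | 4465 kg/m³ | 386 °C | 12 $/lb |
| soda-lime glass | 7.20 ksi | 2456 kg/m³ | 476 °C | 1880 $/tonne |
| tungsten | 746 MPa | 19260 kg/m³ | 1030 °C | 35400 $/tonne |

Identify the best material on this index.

nickel superalloy

Screen on constraints: max service T ≥ 488 °C; cost ≤ 54 $/kg. Survivors: nickel superalloy, borosilicate glass, tungsten.
After converting to SI:
  nickel superalloy: σ_y = 997.0 MPa, ρ = 8570 kg/m³
  borosilicate glass: σ_y = 38.60 MPa, ρ = 2211 kg/m³
  tungsten: σ_y = 746.0 MPa, ρ = 19260 kg/m³
  nickel superalloy: M = 11.6×10⁻³
  borosilicate glass: M = 5.17×10⁻³
  tungsten: M = 4.27×10⁻³
Nickel superalloy ranks first.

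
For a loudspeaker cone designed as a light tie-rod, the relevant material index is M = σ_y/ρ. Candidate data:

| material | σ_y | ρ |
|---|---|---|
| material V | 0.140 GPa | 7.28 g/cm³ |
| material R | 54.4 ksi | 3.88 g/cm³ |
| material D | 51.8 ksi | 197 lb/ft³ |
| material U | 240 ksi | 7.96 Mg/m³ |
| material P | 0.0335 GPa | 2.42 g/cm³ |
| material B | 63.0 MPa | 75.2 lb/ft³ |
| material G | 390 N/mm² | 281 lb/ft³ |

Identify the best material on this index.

Normalizing units and computing the index:
  material V: σ_y = 140.0 MPa, ρ = 7280 kg/m³
  material R: σ_y = 375.1 MPa, ρ = 3880 kg/m³
  material D: σ_y = 357.1 MPa, ρ = 3156 kg/m³
  material U: σ_y = 1655 MPa, ρ = 7960 kg/m³
  material P: σ_y = 33.50 MPa, ρ = 2420 kg/m³
  material B: σ_y = 63.00 MPa, ρ = 1205 kg/m³
  material G: σ_y = 390.0 MPa, ρ = 4501 kg/m³
  material U: M = 208 kN·m/kg
  material D: M = 113 kN·m/kg
  material R: M = 96.7 kN·m/kg
  material G: M = 86.6 kN·m/kg
  material B: M = 52.3 kN·m/kg
  material V: M = 19.2 kN·m/kg
  material P: M = 13.8 kN·m/kg
Material U has the largest M.

material U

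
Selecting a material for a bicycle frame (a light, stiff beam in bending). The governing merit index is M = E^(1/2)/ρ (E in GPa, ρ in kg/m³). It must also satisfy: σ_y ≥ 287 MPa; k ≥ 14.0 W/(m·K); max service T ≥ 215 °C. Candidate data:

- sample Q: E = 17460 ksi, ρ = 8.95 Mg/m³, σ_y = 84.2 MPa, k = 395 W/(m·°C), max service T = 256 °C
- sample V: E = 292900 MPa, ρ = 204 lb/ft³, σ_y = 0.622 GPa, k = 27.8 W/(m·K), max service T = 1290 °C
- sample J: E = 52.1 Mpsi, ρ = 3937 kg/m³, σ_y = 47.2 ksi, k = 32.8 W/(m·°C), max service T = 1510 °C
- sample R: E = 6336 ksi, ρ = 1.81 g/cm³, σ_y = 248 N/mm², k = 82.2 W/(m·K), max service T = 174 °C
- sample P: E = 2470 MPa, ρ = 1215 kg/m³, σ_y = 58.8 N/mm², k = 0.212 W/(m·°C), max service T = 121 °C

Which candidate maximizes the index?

sample V

Screen on constraints: σ_y ≥ 287 MPa; k ≥ 14.0 W/(m·K); max service T ≥ 215 °C. Survivors: sample V, sample J.
Convert each candidate to consistent units, then evaluate M:
  sample V: E = 292.9 GPa, ρ = 3268 kg/m³
  sample J: E = 359.2 GPa, ρ = 3937 kg/m³
  sample V: M = 5.24×10⁻³
  sample J: M = 4.81×10⁻³
The maximum is for sample V.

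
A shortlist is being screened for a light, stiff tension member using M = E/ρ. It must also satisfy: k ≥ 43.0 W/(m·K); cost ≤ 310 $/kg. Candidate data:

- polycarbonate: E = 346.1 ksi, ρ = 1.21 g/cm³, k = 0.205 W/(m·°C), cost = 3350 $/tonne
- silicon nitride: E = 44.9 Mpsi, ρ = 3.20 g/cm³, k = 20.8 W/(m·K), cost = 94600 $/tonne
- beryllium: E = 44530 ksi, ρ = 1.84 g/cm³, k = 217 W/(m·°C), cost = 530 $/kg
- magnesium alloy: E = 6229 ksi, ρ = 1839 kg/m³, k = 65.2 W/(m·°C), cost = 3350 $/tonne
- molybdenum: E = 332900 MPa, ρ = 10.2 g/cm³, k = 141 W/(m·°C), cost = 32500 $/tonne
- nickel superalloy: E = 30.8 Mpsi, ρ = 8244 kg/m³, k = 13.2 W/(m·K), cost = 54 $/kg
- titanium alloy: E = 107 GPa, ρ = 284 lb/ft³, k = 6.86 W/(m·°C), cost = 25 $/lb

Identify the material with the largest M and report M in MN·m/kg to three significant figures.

molybdenum, M = 32.6 MN·m/kg

Screen on constraints: k ≥ 43.0 W/(m·K); cost ≤ 310 $/kg. Survivors: magnesium alloy, molybdenum.
Putting every candidate on a common basis:
  magnesium alloy: E = 42.95 GPa, ρ = 1839 kg/m³
  molybdenum: E = 332.9 GPa, ρ = 10200 kg/m³
  molybdenum: M = 32.6 MN·m/kg
  magnesium alloy: M = 23.4 MN·m/kg
Molybdenum ranks first.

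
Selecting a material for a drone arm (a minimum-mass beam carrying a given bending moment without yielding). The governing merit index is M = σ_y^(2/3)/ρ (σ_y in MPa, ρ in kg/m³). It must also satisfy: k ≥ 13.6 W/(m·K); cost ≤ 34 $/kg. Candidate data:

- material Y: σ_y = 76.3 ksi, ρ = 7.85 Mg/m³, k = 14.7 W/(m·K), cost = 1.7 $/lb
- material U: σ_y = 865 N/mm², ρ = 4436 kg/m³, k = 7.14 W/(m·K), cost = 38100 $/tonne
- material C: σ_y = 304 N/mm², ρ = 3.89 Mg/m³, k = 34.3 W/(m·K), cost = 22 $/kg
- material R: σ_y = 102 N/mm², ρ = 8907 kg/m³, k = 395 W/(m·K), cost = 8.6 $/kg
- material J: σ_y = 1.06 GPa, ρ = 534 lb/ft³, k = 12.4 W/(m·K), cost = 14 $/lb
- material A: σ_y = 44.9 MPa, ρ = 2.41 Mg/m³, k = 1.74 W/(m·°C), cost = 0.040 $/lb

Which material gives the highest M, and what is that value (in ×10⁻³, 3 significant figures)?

Screen on constraints: k ≥ 13.6 W/(m·K); cost ≤ 34 $/kg. Survivors: material Y, material C, material R.
Convert each candidate to consistent units, then evaluate M:
  material Y: σ_y = 526.1 MPa, ρ = 7850 kg/m³
  material C: σ_y = 304.0 MPa, ρ = 3890 kg/m³
  material R: σ_y = 102.0 MPa, ρ = 8907 kg/m³
  material C: M = 11.6×10⁻³
  material Y: M = 8.30×10⁻³
  material R: M = 2.45×10⁻³
Material C ranks first.

material C, M = 11.6×10⁻³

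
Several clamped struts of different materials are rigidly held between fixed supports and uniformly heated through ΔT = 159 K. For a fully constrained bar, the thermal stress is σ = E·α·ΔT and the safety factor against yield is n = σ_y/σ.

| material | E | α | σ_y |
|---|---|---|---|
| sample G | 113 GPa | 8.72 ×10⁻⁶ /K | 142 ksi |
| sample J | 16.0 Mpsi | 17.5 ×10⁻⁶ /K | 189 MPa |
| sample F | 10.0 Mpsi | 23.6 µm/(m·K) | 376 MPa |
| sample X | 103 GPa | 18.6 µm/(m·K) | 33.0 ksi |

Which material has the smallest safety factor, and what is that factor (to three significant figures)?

With everything in SI (GPa, ×10⁻⁶/K, MPa):
  sample G: E = 113.0, α = 8.72, σ_y = 979.1 → σ = 157 MPa, n = 6.25
  sample J: E = 110.3, α = 17.5, σ_y = 189.0 → σ = 307 MPa, n = 0.616
  sample F: E = 68.95, α = 23.6, σ_y = 376.0 → σ = 259 MPa, n = 1.45
  sample X: E = 103.0, α = 18.6, σ_y = 227.5 → σ = 305 MPa, n = 0.747
The minimum is sample J at n = 0.616.

sample J, n = 0.616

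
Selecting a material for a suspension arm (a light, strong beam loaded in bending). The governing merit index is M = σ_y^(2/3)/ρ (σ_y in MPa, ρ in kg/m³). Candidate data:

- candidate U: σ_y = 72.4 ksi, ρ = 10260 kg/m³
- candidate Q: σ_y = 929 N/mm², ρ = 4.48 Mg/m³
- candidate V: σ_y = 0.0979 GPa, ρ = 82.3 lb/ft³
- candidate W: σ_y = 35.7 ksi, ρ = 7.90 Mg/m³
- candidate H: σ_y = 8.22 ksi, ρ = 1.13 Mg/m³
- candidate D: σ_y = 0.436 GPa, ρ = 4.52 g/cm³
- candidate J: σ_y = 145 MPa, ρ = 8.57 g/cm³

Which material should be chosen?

candidate Q

Convert each candidate to consistent units, then evaluate M:
  candidate U: σ_y = 499.2 MPa, ρ = 10260 kg/m³
  candidate Q: σ_y = 929.0 MPa, ρ = 4480 kg/m³
  candidate V: σ_y = 97.90 MPa, ρ = 1318 kg/m³
  candidate W: σ_y = 246.1 MPa, ρ = 7900 kg/m³
  candidate H: σ_y = 56.67 MPa, ρ = 1130 kg/m³
  candidate D: σ_y = 436.0 MPa, ρ = 4520 kg/m³
  candidate J: σ_y = 145.0 MPa, ρ = 8570 kg/m³
  candidate Q: M = 21.3×10⁻³
  candidate V: M = 16.1×10⁻³
  candidate H: M = 13.1×10⁻³
  candidate D: M = 12.7×10⁻³
  candidate U: M = 6.13×10⁻³
  candidate W: M = 4.97×10⁻³
  candidate J: M = 3.22×10⁻³
Candidate Q ranks first.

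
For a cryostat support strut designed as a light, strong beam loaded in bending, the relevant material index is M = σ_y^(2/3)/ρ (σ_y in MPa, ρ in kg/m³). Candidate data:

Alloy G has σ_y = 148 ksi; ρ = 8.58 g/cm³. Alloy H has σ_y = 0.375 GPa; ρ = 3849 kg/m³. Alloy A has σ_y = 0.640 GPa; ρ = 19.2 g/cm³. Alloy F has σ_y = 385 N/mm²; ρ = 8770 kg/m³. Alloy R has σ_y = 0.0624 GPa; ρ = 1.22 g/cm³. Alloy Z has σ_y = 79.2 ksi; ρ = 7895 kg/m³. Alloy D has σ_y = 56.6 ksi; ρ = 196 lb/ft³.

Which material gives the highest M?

alloy D

Putting every candidate on a common basis:
  alloy G: σ_y = 1020 MPa, ρ = 8580 kg/m³
  alloy H: σ_y = 375.0 MPa, ρ = 3849 kg/m³
  alloy A: σ_y = 640.0 MPa, ρ = 19200 kg/m³
  alloy F: σ_y = 385.0 MPa, ρ = 8770 kg/m³
  alloy R: σ_y = 62.40 MPa, ρ = 1220 kg/m³
  alloy Z: σ_y = 546.1 MPa, ρ = 7895 kg/m³
  alloy D: σ_y = 390.2 MPa, ρ = 3140 kg/m³
  alloy D: M = 17.0×10⁻³
  alloy H: M = 13.5×10⁻³
  alloy R: M = 12.9×10⁻³
  alloy G: M = 11.8×10⁻³
  alloy Z: M = 8.46×10⁻³
  alloy F: M = 6.03×10⁻³
  alloy A: M = 3.87×10⁻³
The maximum is for alloy D.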